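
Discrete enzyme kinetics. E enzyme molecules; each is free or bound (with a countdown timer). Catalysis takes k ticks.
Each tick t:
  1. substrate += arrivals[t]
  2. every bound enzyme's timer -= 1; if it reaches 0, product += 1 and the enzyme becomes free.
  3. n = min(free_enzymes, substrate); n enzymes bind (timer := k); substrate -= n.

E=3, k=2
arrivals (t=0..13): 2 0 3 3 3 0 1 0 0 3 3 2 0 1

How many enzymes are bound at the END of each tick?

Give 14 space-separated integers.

Answer: 2 2 3 3 3 3 3 3 1 3 3 3 3 3

Derivation:
t=0: arr=2 -> substrate=0 bound=2 product=0
t=1: arr=0 -> substrate=0 bound=2 product=0
t=2: arr=3 -> substrate=0 bound=3 product=2
t=3: arr=3 -> substrate=3 bound=3 product=2
t=4: arr=3 -> substrate=3 bound=3 product=5
t=5: arr=0 -> substrate=3 bound=3 product=5
t=6: arr=1 -> substrate=1 bound=3 product=8
t=7: arr=0 -> substrate=1 bound=3 product=8
t=8: arr=0 -> substrate=0 bound=1 product=11
t=9: arr=3 -> substrate=1 bound=3 product=11
t=10: arr=3 -> substrate=3 bound=3 product=12
t=11: arr=2 -> substrate=3 bound=3 product=14
t=12: arr=0 -> substrate=2 bound=3 product=15
t=13: arr=1 -> substrate=1 bound=3 product=17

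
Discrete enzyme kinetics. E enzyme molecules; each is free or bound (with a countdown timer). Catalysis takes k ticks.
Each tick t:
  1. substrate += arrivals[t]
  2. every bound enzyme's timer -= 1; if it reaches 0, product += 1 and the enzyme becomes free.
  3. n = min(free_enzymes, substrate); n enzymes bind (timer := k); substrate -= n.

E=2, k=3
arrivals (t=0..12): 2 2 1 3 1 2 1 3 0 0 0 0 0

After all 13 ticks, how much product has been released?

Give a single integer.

t=0: arr=2 -> substrate=0 bound=2 product=0
t=1: arr=2 -> substrate=2 bound=2 product=0
t=2: arr=1 -> substrate=3 bound=2 product=0
t=3: arr=3 -> substrate=4 bound=2 product=2
t=4: arr=1 -> substrate=5 bound=2 product=2
t=5: arr=2 -> substrate=7 bound=2 product=2
t=6: arr=1 -> substrate=6 bound=2 product=4
t=7: arr=3 -> substrate=9 bound=2 product=4
t=8: arr=0 -> substrate=9 bound=2 product=4
t=9: arr=0 -> substrate=7 bound=2 product=6
t=10: arr=0 -> substrate=7 bound=2 product=6
t=11: arr=0 -> substrate=7 bound=2 product=6
t=12: arr=0 -> substrate=5 bound=2 product=8

Answer: 8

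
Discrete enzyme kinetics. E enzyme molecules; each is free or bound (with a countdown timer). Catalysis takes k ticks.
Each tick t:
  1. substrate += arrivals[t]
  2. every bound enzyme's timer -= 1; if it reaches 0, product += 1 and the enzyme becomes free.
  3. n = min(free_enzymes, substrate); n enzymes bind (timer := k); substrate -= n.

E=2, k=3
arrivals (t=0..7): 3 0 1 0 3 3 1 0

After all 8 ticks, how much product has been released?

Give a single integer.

Answer: 4

Derivation:
t=0: arr=3 -> substrate=1 bound=2 product=0
t=1: arr=0 -> substrate=1 bound=2 product=0
t=2: arr=1 -> substrate=2 bound=2 product=0
t=3: arr=0 -> substrate=0 bound=2 product=2
t=4: arr=3 -> substrate=3 bound=2 product=2
t=5: arr=3 -> substrate=6 bound=2 product=2
t=6: arr=1 -> substrate=5 bound=2 product=4
t=7: arr=0 -> substrate=5 bound=2 product=4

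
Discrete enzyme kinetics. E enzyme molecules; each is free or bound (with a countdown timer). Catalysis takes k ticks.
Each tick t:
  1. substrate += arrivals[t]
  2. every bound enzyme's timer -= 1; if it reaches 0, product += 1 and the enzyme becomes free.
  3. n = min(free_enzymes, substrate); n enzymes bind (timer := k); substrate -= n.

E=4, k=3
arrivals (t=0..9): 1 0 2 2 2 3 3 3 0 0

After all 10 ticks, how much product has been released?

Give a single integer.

Answer: 9

Derivation:
t=0: arr=1 -> substrate=0 bound=1 product=0
t=1: arr=0 -> substrate=0 bound=1 product=0
t=2: arr=2 -> substrate=0 bound=3 product=0
t=3: arr=2 -> substrate=0 bound=4 product=1
t=4: arr=2 -> substrate=2 bound=4 product=1
t=5: arr=3 -> substrate=3 bound=4 product=3
t=6: arr=3 -> substrate=4 bound=4 product=5
t=7: arr=3 -> substrate=7 bound=4 product=5
t=8: arr=0 -> substrate=5 bound=4 product=7
t=9: arr=0 -> substrate=3 bound=4 product=9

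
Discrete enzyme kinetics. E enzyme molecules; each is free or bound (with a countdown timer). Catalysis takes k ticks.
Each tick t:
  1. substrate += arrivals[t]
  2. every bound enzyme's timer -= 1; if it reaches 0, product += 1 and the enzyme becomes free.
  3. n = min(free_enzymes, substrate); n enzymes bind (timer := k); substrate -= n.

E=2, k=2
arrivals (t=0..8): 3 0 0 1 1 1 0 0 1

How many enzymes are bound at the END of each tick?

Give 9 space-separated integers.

t=0: arr=3 -> substrate=1 bound=2 product=0
t=1: arr=0 -> substrate=1 bound=2 product=0
t=2: arr=0 -> substrate=0 bound=1 product=2
t=3: arr=1 -> substrate=0 bound=2 product=2
t=4: arr=1 -> substrate=0 bound=2 product=3
t=5: arr=1 -> substrate=0 bound=2 product=4
t=6: arr=0 -> substrate=0 bound=1 product=5
t=7: arr=0 -> substrate=0 bound=0 product=6
t=8: arr=1 -> substrate=0 bound=1 product=6

Answer: 2 2 1 2 2 2 1 0 1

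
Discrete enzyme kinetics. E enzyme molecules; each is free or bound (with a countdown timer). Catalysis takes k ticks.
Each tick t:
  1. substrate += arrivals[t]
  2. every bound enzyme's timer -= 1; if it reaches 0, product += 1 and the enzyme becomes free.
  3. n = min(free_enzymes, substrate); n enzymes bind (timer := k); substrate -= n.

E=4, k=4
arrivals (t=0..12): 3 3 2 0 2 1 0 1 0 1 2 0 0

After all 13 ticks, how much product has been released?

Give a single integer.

t=0: arr=3 -> substrate=0 bound=3 product=0
t=1: arr=3 -> substrate=2 bound=4 product=0
t=2: arr=2 -> substrate=4 bound=4 product=0
t=3: arr=0 -> substrate=4 bound=4 product=0
t=4: arr=2 -> substrate=3 bound=4 product=3
t=5: arr=1 -> substrate=3 bound=4 product=4
t=6: arr=0 -> substrate=3 bound=4 product=4
t=7: arr=1 -> substrate=4 bound=4 product=4
t=8: arr=0 -> substrate=1 bound=4 product=7
t=9: arr=1 -> substrate=1 bound=4 product=8
t=10: arr=2 -> substrate=3 bound=4 product=8
t=11: arr=0 -> substrate=3 bound=4 product=8
t=12: arr=0 -> substrate=0 bound=4 product=11

Answer: 11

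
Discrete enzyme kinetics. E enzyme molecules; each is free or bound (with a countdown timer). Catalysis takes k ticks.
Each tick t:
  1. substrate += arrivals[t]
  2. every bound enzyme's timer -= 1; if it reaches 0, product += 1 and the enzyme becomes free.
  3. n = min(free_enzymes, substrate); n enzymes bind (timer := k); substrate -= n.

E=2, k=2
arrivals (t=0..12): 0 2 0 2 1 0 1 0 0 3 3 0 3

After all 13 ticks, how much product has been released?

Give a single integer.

t=0: arr=0 -> substrate=0 bound=0 product=0
t=1: arr=2 -> substrate=0 bound=2 product=0
t=2: arr=0 -> substrate=0 bound=2 product=0
t=3: arr=2 -> substrate=0 bound=2 product=2
t=4: arr=1 -> substrate=1 bound=2 product=2
t=5: arr=0 -> substrate=0 bound=1 product=4
t=6: arr=1 -> substrate=0 bound=2 product=4
t=7: arr=0 -> substrate=0 bound=1 product=5
t=8: arr=0 -> substrate=0 bound=0 product=6
t=9: arr=3 -> substrate=1 bound=2 product=6
t=10: arr=3 -> substrate=4 bound=2 product=6
t=11: arr=0 -> substrate=2 bound=2 product=8
t=12: arr=3 -> substrate=5 bound=2 product=8

Answer: 8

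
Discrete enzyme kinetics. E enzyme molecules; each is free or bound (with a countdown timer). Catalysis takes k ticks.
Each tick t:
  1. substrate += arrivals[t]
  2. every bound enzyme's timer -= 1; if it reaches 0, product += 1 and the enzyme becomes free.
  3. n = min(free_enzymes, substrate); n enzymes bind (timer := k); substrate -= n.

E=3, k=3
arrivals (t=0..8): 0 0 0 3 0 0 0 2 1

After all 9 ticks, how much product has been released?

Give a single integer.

Answer: 3

Derivation:
t=0: arr=0 -> substrate=0 bound=0 product=0
t=1: arr=0 -> substrate=0 bound=0 product=0
t=2: arr=0 -> substrate=0 bound=0 product=0
t=3: arr=3 -> substrate=0 bound=3 product=0
t=4: arr=0 -> substrate=0 bound=3 product=0
t=5: arr=0 -> substrate=0 bound=3 product=0
t=6: arr=0 -> substrate=0 bound=0 product=3
t=7: arr=2 -> substrate=0 bound=2 product=3
t=8: arr=1 -> substrate=0 bound=3 product=3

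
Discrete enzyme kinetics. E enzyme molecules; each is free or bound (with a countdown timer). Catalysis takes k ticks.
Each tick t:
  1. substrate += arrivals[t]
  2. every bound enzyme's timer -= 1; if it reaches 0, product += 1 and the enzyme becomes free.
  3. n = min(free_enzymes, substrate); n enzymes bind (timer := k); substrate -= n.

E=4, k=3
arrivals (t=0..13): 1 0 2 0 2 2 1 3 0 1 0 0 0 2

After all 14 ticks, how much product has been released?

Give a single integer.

t=0: arr=1 -> substrate=0 bound=1 product=0
t=1: arr=0 -> substrate=0 bound=1 product=0
t=2: arr=2 -> substrate=0 bound=3 product=0
t=3: arr=0 -> substrate=0 bound=2 product=1
t=4: arr=2 -> substrate=0 bound=4 product=1
t=5: arr=2 -> substrate=0 bound=4 product=3
t=6: arr=1 -> substrate=1 bound=4 product=3
t=7: arr=3 -> substrate=2 bound=4 product=5
t=8: arr=0 -> substrate=0 bound=4 product=7
t=9: arr=1 -> substrate=1 bound=4 product=7
t=10: arr=0 -> substrate=0 bound=3 product=9
t=11: arr=0 -> substrate=0 bound=1 product=11
t=12: arr=0 -> substrate=0 bound=1 product=11
t=13: arr=2 -> substrate=0 bound=2 product=12

Answer: 12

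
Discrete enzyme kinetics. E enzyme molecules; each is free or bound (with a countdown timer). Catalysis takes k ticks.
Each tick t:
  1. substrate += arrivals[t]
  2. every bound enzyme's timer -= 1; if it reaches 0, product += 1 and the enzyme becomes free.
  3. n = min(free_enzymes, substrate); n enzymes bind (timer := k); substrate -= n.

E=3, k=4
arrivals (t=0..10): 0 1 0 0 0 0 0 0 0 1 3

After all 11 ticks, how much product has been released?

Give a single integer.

t=0: arr=0 -> substrate=0 bound=0 product=0
t=1: arr=1 -> substrate=0 bound=1 product=0
t=2: arr=0 -> substrate=0 bound=1 product=0
t=3: arr=0 -> substrate=0 bound=1 product=0
t=4: arr=0 -> substrate=0 bound=1 product=0
t=5: arr=0 -> substrate=0 bound=0 product=1
t=6: arr=0 -> substrate=0 bound=0 product=1
t=7: arr=0 -> substrate=0 bound=0 product=1
t=8: arr=0 -> substrate=0 bound=0 product=1
t=9: arr=1 -> substrate=0 bound=1 product=1
t=10: arr=3 -> substrate=1 bound=3 product=1

Answer: 1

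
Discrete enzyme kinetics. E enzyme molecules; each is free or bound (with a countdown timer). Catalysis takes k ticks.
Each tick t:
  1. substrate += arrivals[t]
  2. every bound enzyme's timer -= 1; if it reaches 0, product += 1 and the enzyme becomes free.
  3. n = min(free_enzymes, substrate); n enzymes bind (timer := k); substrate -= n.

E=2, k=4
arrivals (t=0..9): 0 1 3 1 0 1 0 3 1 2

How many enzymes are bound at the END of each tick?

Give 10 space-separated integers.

t=0: arr=0 -> substrate=0 bound=0 product=0
t=1: arr=1 -> substrate=0 bound=1 product=0
t=2: arr=3 -> substrate=2 bound=2 product=0
t=3: arr=1 -> substrate=3 bound=2 product=0
t=4: arr=0 -> substrate=3 bound=2 product=0
t=5: arr=1 -> substrate=3 bound=2 product=1
t=6: arr=0 -> substrate=2 bound=2 product=2
t=7: arr=3 -> substrate=5 bound=2 product=2
t=8: arr=1 -> substrate=6 bound=2 product=2
t=9: arr=2 -> substrate=7 bound=2 product=3

Answer: 0 1 2 2 2 2 2 2 2 2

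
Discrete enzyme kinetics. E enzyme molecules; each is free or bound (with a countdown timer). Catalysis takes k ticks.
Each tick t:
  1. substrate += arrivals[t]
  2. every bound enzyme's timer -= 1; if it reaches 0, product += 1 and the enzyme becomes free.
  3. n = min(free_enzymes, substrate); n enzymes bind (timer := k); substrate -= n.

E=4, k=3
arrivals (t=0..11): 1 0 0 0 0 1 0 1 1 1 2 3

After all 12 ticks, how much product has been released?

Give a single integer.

Answer: 4

Derivation:
t=0: arr=1 -> substrate=0 bound=1 product=0
t=1: arr=0 -> substrate=0 bound=1 product=0
t=2: arr=0 -> substrate=0 bound=1 product=0
t=3: arr=0 -> substrate=0 bound=0 product=1
t=4: arr=0 -> substrate=0 bound=0 product=1
t=5: arr=1 -> substrate=0 bound=1 product=1
t=6: arr=0 -> substrate=0 bound=1 product=1
t=7: arr=1 -> substrate=0 bound=2 product=1
t=8: arr=1 -> substrate=0 bound=2 product=2
t=9: arr=1 -> substrate=0 bound=3 product=2
t=10: arr=2 -> substrate=0 bound=4 product=3
t=11: arr=3 -> substrate=2 bound=4 product=4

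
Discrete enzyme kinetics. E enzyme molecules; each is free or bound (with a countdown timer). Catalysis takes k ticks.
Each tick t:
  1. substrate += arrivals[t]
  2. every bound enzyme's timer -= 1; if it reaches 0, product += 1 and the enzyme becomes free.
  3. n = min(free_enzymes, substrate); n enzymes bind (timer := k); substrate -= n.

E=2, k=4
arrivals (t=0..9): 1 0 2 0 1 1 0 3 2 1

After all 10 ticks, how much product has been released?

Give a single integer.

t=0: arr=1 -> substrate=0 bound=1 product=0
t=1: arr=0 -> substrate=0 bound=1 product=0
t=2: arr=2 -> substrate=1 bound=2 product=0
t=3: arr=0 -> substrate=1 bound=2 product=0
t=4: arr=1 -> substrate=1 bound=2 product=1
t=5: arr=1 -> substrate=2 bound=2 product=1
t=6: arr=0 -> substrate=1 bound=2 product=2
t=7: arr=3 -> substrate=4 bound=2 product=2
t=8: arr=2 -> substrate=5 bound=2 product=3
t=9: arr=1 -> substrate=6 bound=2 product=3

Answer: 3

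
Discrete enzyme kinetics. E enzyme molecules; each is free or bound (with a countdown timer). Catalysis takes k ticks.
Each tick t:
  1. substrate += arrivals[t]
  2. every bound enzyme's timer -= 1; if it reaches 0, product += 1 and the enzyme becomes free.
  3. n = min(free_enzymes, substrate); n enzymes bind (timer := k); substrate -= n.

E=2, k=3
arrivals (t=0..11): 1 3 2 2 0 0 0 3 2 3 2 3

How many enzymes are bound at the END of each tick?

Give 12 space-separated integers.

Answer: 1 2 2 2 2 2 2 2 2 2 2 2

Derivation:
t=0: arr=1 -> substrate=0 bound=1 product=0
t=1: arr=3 -> substrate=2 bound=2 product=0
t=2: arr=2 -> substrate=4 bound=2 product=0
t=3: arr=2 -> substrate=5 bound=2 product=1
t=4: arr=0 -> substrate=4 bound=2 product=2
t=5: arr=0 -> substrate=4 bound=2 product=2
t=6: arr=0 -> substrate=3 bound=2 product=3
t=7: arr=3 -> substrate=5 bound=2 product=4
t=8: arr=2 -> substrate=7 bound=2 product=4
t=9: arr=3 -> substrate=9 bound=2 product=5
t=10: arr=2 -> substrate=10 bound=2 product=6
t=11: arr=3 -> substrate=13 bound=2 product=6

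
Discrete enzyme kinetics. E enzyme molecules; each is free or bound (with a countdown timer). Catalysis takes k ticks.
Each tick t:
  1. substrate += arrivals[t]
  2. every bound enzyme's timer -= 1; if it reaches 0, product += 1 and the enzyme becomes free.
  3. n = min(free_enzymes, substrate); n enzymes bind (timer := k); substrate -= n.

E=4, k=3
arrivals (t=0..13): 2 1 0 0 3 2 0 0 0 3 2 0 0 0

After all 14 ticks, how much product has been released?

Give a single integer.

Answer: 12

Derivation:
t=0: arr=2 -> substrate=0 bound=2 product=0
t=1: arr=1 -> substrate=0 bound=3 product=0
t=2: arr=0 -> substrate=0 bound=3 product=0
t=3: arr=0 -> substrate=0 bound=1 product=2
t=4: arr=3 -> substrate=0 bound=3 product=3
t=5: arr=2 -> substrate=1 bound=4 product=3
t=6: arr=0 -> substrate=1 bound=4 product=3
t=7: arr=0 -> substrate=0 bound=2 product=6
t=8: arr=0 -> substrate=0 bound=1 product=7
t=9: arr=3 -> substrate=0 bound=4 product=7
t=10: arr=2 -> substrate=1 bound=4 product=8
t=11: arr=0 -> substrate=1 bound=4 product=8
t=12: arr=0 -> substrate=0 bound=2 product=11
t=13: arr=0 -> substrate=0 bound=1 product=12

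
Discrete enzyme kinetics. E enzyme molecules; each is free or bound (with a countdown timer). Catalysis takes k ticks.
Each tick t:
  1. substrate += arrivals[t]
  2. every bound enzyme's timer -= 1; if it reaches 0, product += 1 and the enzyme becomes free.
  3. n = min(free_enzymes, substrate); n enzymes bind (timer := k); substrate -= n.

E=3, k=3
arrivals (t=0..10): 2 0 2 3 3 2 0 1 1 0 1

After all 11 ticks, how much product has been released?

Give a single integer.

t=0: arr=2 -> substrate=0 bound=2 product=0
t=1: arr=0 -> substrate=0 bound=2 product=0
t=2: arr=2 -> substrate=1 bound=3 product=0
t=3: arr=3 -> substrate=2 bound=3 product=2
t=4: arr=3 -> substrate=5 bound=3 product=2
t=5: arr=2 -> substrate=6 bound=3 product=3
t=6: arr=0 -> substrate=4 bound=3 product=5
t=7: arr=1 -> substrate=5 bound=3 product=5
t=8: arr=1 -> substrate=5 bound=3 product=6
t=9: arr=0 -> substrate=3 bound=3 product=8
t=10: arr=1 -> substrate=4 bound=3 product=8

Answer: 8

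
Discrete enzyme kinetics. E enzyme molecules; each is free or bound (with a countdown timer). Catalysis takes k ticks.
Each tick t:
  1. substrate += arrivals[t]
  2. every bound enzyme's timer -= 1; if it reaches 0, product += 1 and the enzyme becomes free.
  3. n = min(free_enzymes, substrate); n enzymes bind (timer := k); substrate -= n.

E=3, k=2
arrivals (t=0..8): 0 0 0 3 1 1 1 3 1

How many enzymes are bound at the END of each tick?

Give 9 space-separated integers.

t=0: arr=0 -> substrate=0 bound=0 product=0
t=1: arr=0 -> substrate=0 bound=0 product=0
t=2: arr=0 -> substrate=0 bound=0 product=0
t=3: arr=3 -> substrate=0 bound=3 product=0
t=4: arr=1 -> substrate=1 bound=3 product=0
t=5: arr=1 -> substrate=0 bound=2 product=3
t=6: arr=1 -> substrate=0 bound=3 product=3
t=7: arr=3 -> substrate=1 bound=3 product=5
t=8: arr=1 -> substrate=1 bound=3 product=6

Answer: 0 0 0 3 3 2 3 3 3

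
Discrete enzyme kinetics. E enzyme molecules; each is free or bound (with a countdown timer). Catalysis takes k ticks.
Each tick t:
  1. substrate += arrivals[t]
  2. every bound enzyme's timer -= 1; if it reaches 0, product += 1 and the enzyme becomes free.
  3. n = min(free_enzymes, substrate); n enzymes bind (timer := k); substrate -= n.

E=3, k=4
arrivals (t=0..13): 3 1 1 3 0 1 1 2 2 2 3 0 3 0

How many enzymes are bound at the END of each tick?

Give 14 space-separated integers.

t=0: arr=3 -> substrate=0 bound=3 product=0
t=1: arr=1 -> substrate=1 bound=3 product=0
t=2: arr=1 -> substrate=2 bound=3 product=0
t=3: arr=3 -> substrate=5 bound=3 product=0
t=4: arr=0 -> substrate=2 bound=3 product=3
t=5: arr=1 -> substrate=3 bound=3 product=3
t=6: arr=1 -> substrate=4 bound=3 product=3
t=7: arr=2 -> substrate=6 bound=3 product=3
t=8: arr=2 -> substrate=5 bound=3 product=6
t=9: arr=2 -> substrate=7 bound=3 product=6
t=10: arr=3 -> substrate=10 bound=3 product=6
t=11: arr=0 -> substrate=10 bound=3 product=6
t=12: arr=3 -> substrate=10 bound=3 product=9
t=13: arr=0 -> substrate=10 bound=3 product=9

Answer: 3 3 3 3 3 3 3 3 3 3 3 3 3 3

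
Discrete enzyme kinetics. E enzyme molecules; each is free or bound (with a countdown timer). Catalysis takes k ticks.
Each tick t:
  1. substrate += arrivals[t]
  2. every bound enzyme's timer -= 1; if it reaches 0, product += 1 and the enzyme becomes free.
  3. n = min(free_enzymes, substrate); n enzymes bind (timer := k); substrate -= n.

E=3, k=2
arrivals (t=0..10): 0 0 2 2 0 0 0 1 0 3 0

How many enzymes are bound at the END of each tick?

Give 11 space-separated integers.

t=0: arr=0 -> substrate=0 bound=0 product=0
t=1: arr=0 -> substrate=0 bound=0 product=0
t=2: arr=2 -> substrate=0 bound=2 product=0
t=3: arr=2 -> substrate=1 bound=3 product=0
t=4: arr=0 -> substrate=0 bound=2 product=2
t=5: arr=0 -> substrate=0 bound=1 product=3
t=6: arr=0 -> substrate=0 bound=0 product=4
t=7: arr=1 -> substrate=0 bound=1 product=4
t=8: arr=0 -> substrate=0 bound=1 product=4
t=9: arr=3 -> substrate=0 bound=3 product=5
t=10: arr=0 -> substrate=0 bound=3 product=5

Answer: 0 0 2 3 2 1 0 1 1 3 3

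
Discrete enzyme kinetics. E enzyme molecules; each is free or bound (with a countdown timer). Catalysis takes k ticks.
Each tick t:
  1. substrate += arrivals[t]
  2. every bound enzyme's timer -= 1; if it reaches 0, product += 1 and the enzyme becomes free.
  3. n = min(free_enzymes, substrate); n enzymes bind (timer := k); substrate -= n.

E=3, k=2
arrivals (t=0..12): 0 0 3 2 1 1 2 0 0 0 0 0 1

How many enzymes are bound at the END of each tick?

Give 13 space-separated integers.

t=0: arr=0 -> substrate=0 bound=0 product=0
t=1: arr=0 -> substrate=0 bound=0 product=0
t=2: arr=3 -> substrate=0 bound=3 product=0
t=3: arr=2 -> substrate=2 bound=3 product=0
t=4: arr=1 -> substrate=0 bound=3 product=3
t=5: arr=1 -> substrate=1 bound=3 product=3
t=6: arr=2 -> substrate=0 bound=3 product=6
t=7: arr=0 -> substrate=0 bound=3 product=6
t=8: arr=0 -> substrate=0 bound=0 product=9
t=9: arr=0 -> substrate=0 bound=0 product=9
t=10: arr=0 -> substrate=0 bound=0 product=9
t=11: arr=0 -> substrate=0 bound=0 product=9
t=12: arr=1 -> substrate=0 bound=1 product=9

Answer: 0 0 3 3 3 3 3 3 0 0 0 0 1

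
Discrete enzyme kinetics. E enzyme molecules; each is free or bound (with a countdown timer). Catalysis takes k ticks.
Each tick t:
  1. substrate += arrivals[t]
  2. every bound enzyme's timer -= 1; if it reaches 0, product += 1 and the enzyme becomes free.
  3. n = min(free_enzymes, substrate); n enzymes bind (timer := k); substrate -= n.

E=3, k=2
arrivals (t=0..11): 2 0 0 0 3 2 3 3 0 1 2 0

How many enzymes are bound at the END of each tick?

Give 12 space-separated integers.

t=0: arr=2 -> substrate=0 bound=2 product=0
t=1: arr=0 -> substrate=0 bound=2 product=0
t=2: arr=0 -> substrate=0 bound=0 product=2
t=3: arr=0 -> substrate=0 bound=0 product=2
t=4: arr=3 -> substrate=0 bound=3 product=2
t=5: arr=2 -> substrate=2 bound=3 product=2
t=6: arr=3 -> substrate=2 bound=3 product=5
t=7: arr=3 -> substrate=5 bound=3 product=5
t=8: arr=0 -> substrate=2 bound=3 product=8
t=9: arr=1 -> substrate=3 bound=3 product=8
t=10: arr=2 -> substrate=2 bound=3 product=11
t=11: arr=0 -> substrate=2 bound=3 product=11

Answer: 2 2 0 0 3 3 3 3 3 3 3 3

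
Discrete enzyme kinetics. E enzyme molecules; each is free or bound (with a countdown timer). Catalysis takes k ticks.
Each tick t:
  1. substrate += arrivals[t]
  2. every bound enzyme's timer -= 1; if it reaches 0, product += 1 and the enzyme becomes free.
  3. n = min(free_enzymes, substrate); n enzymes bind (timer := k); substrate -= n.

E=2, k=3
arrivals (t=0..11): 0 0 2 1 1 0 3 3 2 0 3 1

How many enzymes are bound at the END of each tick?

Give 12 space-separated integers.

t=0: arr=0 -> substrate=0 bound=0 product=0
t=1: arr=0 -> substrate=0 bound=0 product=0
t=2: arr=2 -> substrate=0 bound=2 product=0
t=3: arr=1 -> substrate=1 bound=2 product=0
t=4: arr=1 -> substrate=2 bound=2 product=0
t=5: arr=0 -> substrate=0 bound=2 product=2
t=6: arr=3 -> substrate=3 bound=2 product=2
t=7: arr=3 -> substrate=6 bound=2 product=2
t=8: arr=2 -> substrate=6 bound=2 product=4
t=9: arr=0 -> substrate=6 bound=2 product=4
t=10: arr=3 -> substrate=9 bound=2 product=4
t=11: arr=1 -> substrate=8 bound=2 product=6

Answer: 0 0 2 2 2 2 2 2 2 2 2 2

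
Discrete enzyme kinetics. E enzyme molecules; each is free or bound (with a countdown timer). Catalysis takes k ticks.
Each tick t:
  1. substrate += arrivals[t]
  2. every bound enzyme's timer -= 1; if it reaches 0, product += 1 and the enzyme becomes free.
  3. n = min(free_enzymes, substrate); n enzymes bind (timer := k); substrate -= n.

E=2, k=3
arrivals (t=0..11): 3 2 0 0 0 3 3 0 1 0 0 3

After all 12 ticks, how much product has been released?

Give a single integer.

t=0: arr=3 -> substrate=1 bound=2 product=0
t=1: arr=2 -> substrate=3 bound=2 product=0
t=2: arr=0 -> substrate=3 bound=2 product=0
t=3: arr=0 -> substrate=1 bound=2 product=2
t=4: arr=0 -> substrate=1 bound=2 product=2
t=5: arr=3 -> substrate=4 bound=2 product=2
t=6: arr=3 -> substrate=5 bound=2 product=4
t=7: arr=0 -> substrate=5 bound=2 product=4
t=8: arr=1 -> substrate=6 bound=2 product=4
t=9: arr=0 -> substrate=4 bound=2 product=6
t=10: arr=0 -> substrate=4 bound=2 product=6
t=11: arr=3 -> substrate=7 bound=2 product=6

Answer: 6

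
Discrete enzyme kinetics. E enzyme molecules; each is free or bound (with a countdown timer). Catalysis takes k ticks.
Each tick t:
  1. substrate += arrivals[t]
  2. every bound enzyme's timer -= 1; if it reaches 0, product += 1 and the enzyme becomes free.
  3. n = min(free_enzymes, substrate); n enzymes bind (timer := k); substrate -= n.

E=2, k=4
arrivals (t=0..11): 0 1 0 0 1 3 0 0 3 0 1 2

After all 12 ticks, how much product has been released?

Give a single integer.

Answer: 3

Derivation:
t=0: arr=0 -> substrate=0 bound=0 product=0
t=1: arr=1 -> substrate=0 bound=1 product=0
t=2: arr=0 -> substrate=0 bound=1 product=0
t=3: arr=0 -> substrate=0 bound=1 product=0
t=4: arr=1 -> substrate=0 bound=2 product=0
t=5: arr=3 -> substrate=2 bound=2 product=1
t=6: arr=0 -> substrate=2 bound=2 product=1
t=7: arr=0 -> substrate=2 bound=2 product=1
t=8: arr=3 -> substrate=4 bound=2 product=2
t=9: arr=0 -> substrate=3 bound=2 product=3
t=10: arr=1 -> substrate=4 bound=2 product=3
t=11: arr=2 -> substrate=6 bound=2 product=3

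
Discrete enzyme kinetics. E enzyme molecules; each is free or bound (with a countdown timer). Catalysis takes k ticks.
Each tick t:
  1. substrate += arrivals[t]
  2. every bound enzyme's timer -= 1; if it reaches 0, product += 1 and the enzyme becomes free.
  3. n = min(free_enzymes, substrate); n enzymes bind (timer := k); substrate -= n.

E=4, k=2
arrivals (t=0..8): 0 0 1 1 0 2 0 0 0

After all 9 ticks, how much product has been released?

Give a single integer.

Answer: 4

Derivation:
t=0: arr=0 -> substrate=0 bound=0 product=0
t=1: arr=0 -> substrate=0 bound=0 product=0
t=2: arr=1 -> substrate=0 bound=1 product=0
t=3: arr=1 -> substrate=0 bound=2 product=0
t=4: arr=0 -> substrate=0 bound=1 product=1
t=5: arr=2 -> substrate=0 bound=2 product=2
t=6: arr=0 -> substrate=0 bound=2 product=2
t=7: arr=0 -> substrate=0 bound=0 product=4
t=8: arr=0 -> substrate=0 bound=0 product=4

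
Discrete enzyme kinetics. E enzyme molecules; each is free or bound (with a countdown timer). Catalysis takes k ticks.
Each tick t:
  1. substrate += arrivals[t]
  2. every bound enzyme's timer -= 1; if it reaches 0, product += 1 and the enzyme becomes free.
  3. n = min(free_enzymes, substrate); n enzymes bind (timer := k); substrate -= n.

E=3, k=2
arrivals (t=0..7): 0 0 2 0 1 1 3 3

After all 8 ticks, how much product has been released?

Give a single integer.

Answer: 4

Derivation:
t=0: arr=0 -> substrate=0 bound=0 product=0
t=1: arr=0 -> substrate=0 bound=0 product=0
t=2: arr=2 -> substrate=0 bound=2 product=0
t=3: arr=0 -> substrate=0 bound=2 product=0
t=4: arr=1 -> substrate=0 bound=1 product=2
t=5: arr=1 -> substrate=0 bound=2 product=2
t=6: arr=3 -> substrate=1 bound=3 product=3
t=7: arr=3 -> substrate=3 bound=3 product=4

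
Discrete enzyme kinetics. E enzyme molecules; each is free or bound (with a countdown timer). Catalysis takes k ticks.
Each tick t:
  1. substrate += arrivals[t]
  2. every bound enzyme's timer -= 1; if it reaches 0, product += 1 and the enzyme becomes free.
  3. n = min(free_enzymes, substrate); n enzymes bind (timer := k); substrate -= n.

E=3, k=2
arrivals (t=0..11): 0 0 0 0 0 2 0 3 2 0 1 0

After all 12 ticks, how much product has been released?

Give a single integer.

t=0: arr=0 -> substrate=0 bound=0 product=0
t=1: arr=0 -> substrate=0 bound=0 product=0
t=2: arr=0 -> substrate=0 bound=0 product=0
t=3: arr=0 -> substrate=0 bound=0 product=0
t=4: arr=0 -> substrate=0 bound=0 product=0
t=5: arr=2 -> substrate=0 bound=2 product=0
t=6: arr=0 -> substrate=0 bound=2 product=0
t=7: arr=3 -> substrate=0 bound=3 product=2
t=8: arr=2 -> substrate=2 bound=3 product=2
t=9: arr=0 -> substrate=0 bound=2 product=5
t=10: arr=1 -> substrate=0 bound=3 product=5
t=11: arr=0 -> substrate=0 bound=1 product=7

Answer: 7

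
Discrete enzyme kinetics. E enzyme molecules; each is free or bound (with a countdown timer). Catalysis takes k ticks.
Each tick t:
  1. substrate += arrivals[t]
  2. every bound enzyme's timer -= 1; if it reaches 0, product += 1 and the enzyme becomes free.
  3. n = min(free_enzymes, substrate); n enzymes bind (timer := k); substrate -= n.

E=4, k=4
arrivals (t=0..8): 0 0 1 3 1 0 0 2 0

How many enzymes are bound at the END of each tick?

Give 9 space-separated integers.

Answer: 0 0 1 4 4 4 4 3 3

Derivation:
t=0: arr=0 -> substrate=0 bound=0 product=0
t=1: arr=0 -> substrate=0 bound=0 product=0
t=2: arr=1 -> substrate=0 bound=1 product=0
t=3: arr=3 -> substrate=0 bound=4 product=0
t=4: arr=1 -> substrate=1 bound=4 product=0
t=5: arr=0 -> substrate=1 bound=4 product=0
t=6: arr=0 -> substrate=0 bound=4 product=1
t=7: arr=2 -> substrate=0 bound=3 product=4
t=8: arr=0 -> substrate=0 bound=3 product=4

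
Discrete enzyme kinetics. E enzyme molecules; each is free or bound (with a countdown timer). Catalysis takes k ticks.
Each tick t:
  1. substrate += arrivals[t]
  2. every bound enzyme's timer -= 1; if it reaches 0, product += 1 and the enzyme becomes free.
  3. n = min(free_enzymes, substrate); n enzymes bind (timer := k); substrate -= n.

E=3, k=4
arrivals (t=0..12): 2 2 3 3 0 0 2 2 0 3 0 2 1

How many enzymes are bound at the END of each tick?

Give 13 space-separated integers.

Answer: 2 3 3 3 3 3 3 3 3 3 3 3 3

Derivation:
t=0: arr=2 -> substrate=0 bound=2 product=0
t=1: arr=2 -> substrate=1 bound=3 product=0
t=2: arr=3 -> substrate=4 bound=3 product=0
t=3: arr=3 -> substrate=7 bound=3 product=0
t=4: arr=0 -> substrate=5 bound=3 product=2
t=5: arr=0 -> substrate=4 bound=3 product=3
t=6: arr=2 -> substrate=6 bound=3 product=3
t=7: arr=2 -> substrate=8 bound=3 product=3
t=8: arr=0 -> substrate=6 bound=3 product=5
t=9: arr=3 -> substrate=8 bound=3 product=6
t=10: arr=0 -> substrate=8 bound=3 product=6
t=11: arr=2 -> substrate=10 bound=3 product=6
t=12: arr=1 -> substrate=9 bound=3 product=8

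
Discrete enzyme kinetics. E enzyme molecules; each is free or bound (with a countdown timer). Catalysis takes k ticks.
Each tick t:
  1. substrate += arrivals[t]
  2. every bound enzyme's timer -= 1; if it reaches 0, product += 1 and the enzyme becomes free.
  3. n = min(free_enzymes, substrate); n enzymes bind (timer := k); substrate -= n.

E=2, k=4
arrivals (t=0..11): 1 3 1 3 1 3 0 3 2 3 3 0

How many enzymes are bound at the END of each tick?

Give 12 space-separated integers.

t=0: arr=1 -> substrate=0 bound=1 product=0
t=1: arr=3 -> substrate=2 bound=2 product=0
t=2: arr=1 -> substrate=3 bound=2 product=0
t=3: arr=3 -> substrate=6 bound=2 product=0
t=4: arr=1 -> substrate=6 bound=2 product=1
t=5: arr=3 -> substrate=8 bound=2 product=2
t=6: arr=0 -> substrate=8 bound=2 product=2
t=7: arr=3 -> substrate=11 bound=2 product=2
t=8: arr=2 -> substrate=12 bound=2 product=3
t=9: arr=3 -> substrate=14 bound=2 product=4
t=10: arr=3 -> substrate=17 bound=2 product=4
t=11: arr=0 -> substrate=17 bound=2 product=4

Answer: 1 2 2 2 2 2 2 2 2 2 2 2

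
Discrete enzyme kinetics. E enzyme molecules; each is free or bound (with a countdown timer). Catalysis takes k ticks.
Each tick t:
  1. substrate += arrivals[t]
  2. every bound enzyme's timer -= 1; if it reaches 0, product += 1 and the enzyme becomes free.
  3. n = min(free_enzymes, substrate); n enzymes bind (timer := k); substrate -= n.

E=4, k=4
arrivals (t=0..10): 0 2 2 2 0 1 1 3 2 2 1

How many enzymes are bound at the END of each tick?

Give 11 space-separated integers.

t=0: arr=0 -> substrate=0 bound=0 product=0
t=1: arr=2 -> substrate=0 bound=2 product=0
t=2: arr=2 -> substrate=0 bound=4 product=0
t=3: arr=2 -> substrate=2 bound=4 product=0
t=4: arr=0 -> substrate=2 bound=4 product=0
t=5: arr=1 -> substrate=1 bound=4 product=2
t=6: arr=1 -> substrate=0 bound=4 product=4
t=7: arr=3 -> substrate=3 bound=4 product=4
t=8: arr=2 -> substrate=5 bound=4 product=4
t=9: arr=2 -> substrate=5 bound=4 product=6
t=10: arr=1 -> substrate=4 bound=4 product=8

Answer: 0 2 4 4 4 4 4 4 4 4 4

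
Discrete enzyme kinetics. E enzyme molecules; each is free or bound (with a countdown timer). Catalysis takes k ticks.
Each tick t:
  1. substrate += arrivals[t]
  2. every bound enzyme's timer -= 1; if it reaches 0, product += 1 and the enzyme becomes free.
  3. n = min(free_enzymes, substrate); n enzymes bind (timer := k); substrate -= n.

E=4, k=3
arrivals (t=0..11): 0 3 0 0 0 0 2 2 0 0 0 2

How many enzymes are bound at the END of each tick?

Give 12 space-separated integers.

t=0: arr=0 -> substrate=0 bound=0 product=0
t=1: arr=3 -> substrate=0 bound=3 product=0
t=2: arr=0 -> substrate=0 bound=3 product=0
t=3: arr=0 -> substrate=0 bound=3 product=0
t=4: arr=0 -> substrate=0 bound=0 product=3
t=5: arr=0 -> substrate=0 bound=0 product=3
t=6: arr=2 -> substrate=0 bound=2 product=3
t=7: arr=2 -> substrate=0 bound=4 product=3
t=8: arr=0 -> substrate=0 bound=4 product=3
t=9: arr=0 -> substrate=0 bound=2 product=5
t=10: arr=0 -> substrate=0 bound=0 product=7
t=11: arr=2 -> substrate=0 bound=2 product=7

Answer: 0 3 3 3 0 0 2 4 4 2 0 2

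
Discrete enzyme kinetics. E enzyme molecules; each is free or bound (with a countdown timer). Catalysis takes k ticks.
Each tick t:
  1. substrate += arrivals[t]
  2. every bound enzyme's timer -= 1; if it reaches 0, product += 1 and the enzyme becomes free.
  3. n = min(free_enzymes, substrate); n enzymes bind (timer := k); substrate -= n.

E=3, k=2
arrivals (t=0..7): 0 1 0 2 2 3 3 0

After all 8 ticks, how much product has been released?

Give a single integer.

t=0: arr=0 -> substrate=0 bound=0 product=0
t=1: arr=1 -> substrate=0 bound=1 product=0
t=2: arr=0 -> substrate=0 bound=1 product=0
t=3: arr=2 -> substrate=0 bound=2 product=1
t=4: arr=2 -> substrate=1 bound=3 product=1
t=5: arr=3 -> substrate=2 bound=3 product=3
t=6: arr=3 -> substrate=4 bound=3 product=4
t=7: arr=0 -> substrate=2 bound=3 product=6

Answer: 6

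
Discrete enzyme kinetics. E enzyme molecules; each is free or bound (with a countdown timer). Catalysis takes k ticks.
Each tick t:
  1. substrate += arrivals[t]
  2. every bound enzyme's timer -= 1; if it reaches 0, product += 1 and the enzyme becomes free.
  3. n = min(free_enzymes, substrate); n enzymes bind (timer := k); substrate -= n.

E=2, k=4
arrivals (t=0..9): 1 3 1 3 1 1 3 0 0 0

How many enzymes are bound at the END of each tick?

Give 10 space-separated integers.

Answer: 1 2 2 2 2 2 2 2 2 2

Derivation:
t=0: arr=1 -> substrate=0 bound=1 product=0
t=1: arr=3 -> substrate=2 bound=2 product=0
t=2: arr=1 -> substrate=3 bound=2 product=0
t=3: arr=3 -> substrate=6 bound=2 product=0
t=4: arr=1 -> substrate=6 bound=2 product=1
t=5: arr=1 -> substrate=6 bound=2 product=2
t=6: arr=3 -> substrate=9 bound=2 product=2
t=7: arr=0 -> substrate=9 bound=2 product=2
t=8: arr=0 -> substrate=8 bound=2 product=3
t=9: arr=0 -> substrate=7 bound=2 product=4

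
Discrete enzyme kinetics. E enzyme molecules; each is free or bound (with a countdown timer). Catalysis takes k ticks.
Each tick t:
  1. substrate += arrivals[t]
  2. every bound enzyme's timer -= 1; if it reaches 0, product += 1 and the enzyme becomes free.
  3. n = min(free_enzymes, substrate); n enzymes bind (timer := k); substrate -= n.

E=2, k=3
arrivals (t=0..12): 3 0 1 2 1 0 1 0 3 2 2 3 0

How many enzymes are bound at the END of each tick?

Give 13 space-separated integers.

Answer: 2 2 2 2 2 2 2 2 2 2 2 2 2

Derivation:
t=0: arr=3 -> substrate=1 bound=2 product=0
t=1: arr=0 -> substrate=1 bound=2 product=0
t=2: arr=1 -> substrate=2 bound=2 product=0
t=3: arr=2 -> substrate=2 bound=2 product=2
t=4: arr=1 -> substrate=3 bound=2 product=2
t=5: arr=0 -> substrate=3 bound=2 product=2
t=6: arr=1 -> substrate=2 bound=2 product=4
t=7: arr=0 -> substrate=2 bound=2 product=4
t=8: arr=3 -> substrate=5 bound=2 product=4
t=9: arr=2 -> substrate=5 bound=2 product=6
t=10: arr=2 -> substrate=7 bound=2 product=6
t=11: arr=3 -> substrate=10 bound=2 product=6
t=12: arr=0 -> substrate=8 bound=2 product=8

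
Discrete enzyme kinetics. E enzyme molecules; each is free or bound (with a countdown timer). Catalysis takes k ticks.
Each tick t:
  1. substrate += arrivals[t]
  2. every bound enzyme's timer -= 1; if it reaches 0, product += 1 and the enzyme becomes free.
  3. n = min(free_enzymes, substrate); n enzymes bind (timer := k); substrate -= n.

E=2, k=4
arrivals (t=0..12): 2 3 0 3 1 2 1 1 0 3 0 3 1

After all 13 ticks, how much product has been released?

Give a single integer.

t=0: arr=2 -> substrate=0 bound=2 product=0
t=1: arr=3 -> substrate=3 bound=2 product=0
t=2: arr=0 -> substrate=3 bound=2 product=0
t=3: arr=3 -> substrate=6 bound=2 product=0
t=4: arr=1 -> substrate=5 bound=2 product=2
t=5: arr=2 -> substrate=7 bound=2 product=2
t=6: arr=1 -> substrate=8 bound=2 product=2
t=7: arr=1 -> substrate=9 bound=2 product=2
t=8: arr=0 -> substrate=7 bound=2 product=4
t=9: arr=3 -> substrate=10 bound=2 product=4
t=10: arr=0 -> substrate=10 bound=2 product=4
t=11: arr=3 -> substrate=13 bound=2 product=4
t=12: arr=1 -> substrate=12 bound=2 product=6

Answer: 6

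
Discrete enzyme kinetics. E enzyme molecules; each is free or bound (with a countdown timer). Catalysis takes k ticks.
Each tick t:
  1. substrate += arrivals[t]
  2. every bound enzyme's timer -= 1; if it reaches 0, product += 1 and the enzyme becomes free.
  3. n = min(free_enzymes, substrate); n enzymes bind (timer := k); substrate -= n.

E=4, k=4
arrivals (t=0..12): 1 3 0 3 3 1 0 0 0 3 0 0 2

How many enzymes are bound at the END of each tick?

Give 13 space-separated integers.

t=0: arr=1 -> substrate=0 bound=1 product=0
t=1: arr=3 -> substrate=0 bound=4 product=0
t=2: arr=0 -> substrate=0 bound=4 product=0
t=3: arr=3 -> substrate=3 bound=4 product=0
t=4: arr=3 -> substrate=5 bound=4 product=1
t=5: arr=1 -> substrate=3 bound=4 product=4
t=6: arr=0 -> substrate=3 bound=4 product=4
t=7: arr=0 -> substrate=3 bound=4 product=4
t=8: arr=0 -> substrate=2 bound=4 product=5
t=9: arr=3 -> substrate=2 bound=4 product=8
t=10: arr=0 -> substrate=2 bound=4 product=8
t=11: arr=0 -> substrate=2 bound=4 product=8
t=12: arr=2 -> substrate=3 bound=4 product=9

Answer: 1 4 4 4 4 4 4 4 4 4 4 4 4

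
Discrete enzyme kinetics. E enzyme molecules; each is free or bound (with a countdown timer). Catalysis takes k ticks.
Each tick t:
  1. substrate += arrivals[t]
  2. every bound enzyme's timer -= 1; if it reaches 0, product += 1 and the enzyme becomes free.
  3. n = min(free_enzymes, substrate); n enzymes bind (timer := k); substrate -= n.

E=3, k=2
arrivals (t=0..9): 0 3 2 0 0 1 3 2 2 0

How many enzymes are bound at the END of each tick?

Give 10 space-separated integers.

Answer: 0 3 3 2 2 1 3 3 3 3

Derivation:
t=0: arr=0 -> substrate=0 bound=0 product=0
t=1: arr=3 -> substrate=0 bound=3 product=0
t=2: arr=2 -> substrate=2 bound=3 product=0
t=3: arr=0 -> substrate=0 bound=2 product=3
t=4: arr=0 -> substrate=0 bound=2 product=3
t=5: arr=1 -> substrate=0 bound=1 product=5
t=6: arr=3 -> substrate=1 bound=3 product=5
t=7: arr=2 -> substrate=2 bound=3 product=6
t=8: arr=2 -> substrate=2 bound=3 product=8
t=9: arr=0 -> substrate=1 bound=3 product=9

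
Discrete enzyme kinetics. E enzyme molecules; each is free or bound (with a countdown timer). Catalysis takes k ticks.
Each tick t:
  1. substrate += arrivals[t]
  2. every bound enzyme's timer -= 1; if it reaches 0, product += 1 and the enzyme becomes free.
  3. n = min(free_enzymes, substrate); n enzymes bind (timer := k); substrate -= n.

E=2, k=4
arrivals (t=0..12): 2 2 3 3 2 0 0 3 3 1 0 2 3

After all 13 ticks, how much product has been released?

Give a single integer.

t=0: arr=2 -> substrate=0 bound=2 product=0
t=1: arr=2 -> substrate=2 bound=2 product=0
t=2: arr=3 -> substrate=5 bound=2 product=0
t=3: arr=3 -> substrate=8 bound=2 product=0
t=4: arr=2 -> substrate=8 bound=2 product=2
t=5: arr=0 -> substrate=8 bound=2 product=2
t=6: arr=0 -> substrate=8 bound=2 product=2
t=7: arr=3 -> substrate=11 bound=2 product=2
t=8: arr=3 -> substrate=12 bound=2 product=4
t=9: arr=1 -> substrate=13 bound=2 product=4
t=10: arr=0 -> substrate=13 bound=2 product=4
t=11: arr=2 -> substrate=15 bound=2 product=4
t=12: arr=3 -> substrate=16 bound=2 product=6

Answer: 6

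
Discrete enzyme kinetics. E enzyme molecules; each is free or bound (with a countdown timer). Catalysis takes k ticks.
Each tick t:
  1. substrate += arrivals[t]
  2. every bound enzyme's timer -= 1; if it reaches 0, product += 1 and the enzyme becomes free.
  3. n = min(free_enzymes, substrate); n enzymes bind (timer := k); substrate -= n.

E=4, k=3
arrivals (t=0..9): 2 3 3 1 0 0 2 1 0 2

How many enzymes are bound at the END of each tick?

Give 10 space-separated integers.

Answer: 2 4 4 4 4 4 4 4 4 4

Derivation:
t=0: arr=2 -> substrate=0 bound=2 product=0
t=1: arr=3 -> substrate=1 bound=4 product=0
t=2: arr=3 -> substrate=4 bound=4 product=0
t=3: arr=1 -> substrate=3 bound=4 product=2
t=4: arr=0 -> substrate=1 bound=4 product=4
t=5: arr=0 -> substrate=1 bound=4 product=4
t=6: arr=2 -> substrate=1 bound=4 product=6
t=7: arr=1 -> substrate=0 bound=4 product=8
t=8: arr=0 -> substrate=0 bound=4 product=8
t=9: arr=2 -> substrate=0 bound=4 product=10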